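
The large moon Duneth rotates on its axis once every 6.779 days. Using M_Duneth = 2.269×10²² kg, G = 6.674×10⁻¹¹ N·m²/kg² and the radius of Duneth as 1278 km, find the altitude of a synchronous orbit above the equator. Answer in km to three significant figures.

μ = GM = 6.674×10⁻¹¹ × 2.269×10²² = 1.514×10¹² m³/s².
T = 6.779 days = 5.857×10⁵ s.
A synchronous orbit has period T, so by Kepler's third law a = (μT²/4π²)^(1/3).
μT²/4π² = 1.514×10¹² × (5.857×10⁵)² / 39.48 = 1.316×10²² m³.
a = 2.361×10⁷ m = 23609 km.
Altitude h = a − R = 23609 − 1278 = 22331 km.

h_sync ≈ 22300 km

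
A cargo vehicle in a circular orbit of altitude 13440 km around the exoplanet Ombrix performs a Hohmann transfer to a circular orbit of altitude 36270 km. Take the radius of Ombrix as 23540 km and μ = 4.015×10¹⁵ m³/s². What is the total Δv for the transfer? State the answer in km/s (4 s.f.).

Δv_total ≈ 2.195 km/s

r₁ = 23540 + 13440 = 36980 km = 3.6980×10⁷ m.
r₂ = 23540 + 36270 = 59810 km = 5.9810×10⁷ m.
Transfer ellipse a_t = (r₁ + r₂)/2 = 4.840×10⁷ m.
At r₁: circular v_c1 = √(μ/r₁) = 10420 m/s; transfer-periapsis v_p = √[μ(2/r₁ − 1/a_t)] = 11580 m/s.
Δv₁ = v_p − v_c1 = 1164 m/s.
At r₂: circular v_c2 = √(μ/r₂) = 8193 m/s; transfer-apoapsis v_a = √[μ(2/r₂ − 1/a_t)] = 7162 m/s.
Δv₂ = v_c2 − v_a = 1031 m/s.
Total Δv = Δv₁ + Δv₂ = 2195 m/s = 2.195 km/s.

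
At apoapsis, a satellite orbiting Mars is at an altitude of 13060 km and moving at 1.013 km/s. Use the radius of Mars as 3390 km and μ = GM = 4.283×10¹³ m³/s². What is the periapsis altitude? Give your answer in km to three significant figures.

r_a = 3390 + 13060 = 16450 km = 1.645×10⁷ m.
Specific energy ε = v²/2 − μ/r = -2.091×10⁶ J/kg, so a = −μ/(2ε) = 1.024×10⁷ m.
The apsides satisfy r_p + r_a = 2a, so the periapsis radius is 2a − r_a = 4.037×10⁶ m = 4037.3 km.
Periapsis altitude = 4037.3 − 3390 = 647.30 km.

periapsis altitude ≈ 647 km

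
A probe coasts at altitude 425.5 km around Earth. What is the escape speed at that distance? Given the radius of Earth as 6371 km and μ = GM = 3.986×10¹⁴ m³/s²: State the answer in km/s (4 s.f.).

v_esc ≈ 10.83 km/s

r = 6371 + 425.5 = 6796.5 km = 6.7965×10⁶ m.
Escape speed v_esc = √(2μ/r) = √(2 × 3.986×10¹⁴ / 6.796×10⁶) = √(1.173×10⁸) = 10830 m/s.
= 10.83 km/s.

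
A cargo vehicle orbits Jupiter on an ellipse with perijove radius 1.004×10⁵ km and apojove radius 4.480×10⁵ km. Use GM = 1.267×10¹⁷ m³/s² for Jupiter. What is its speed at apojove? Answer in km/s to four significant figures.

v ≈ 10.18 km/s

Semi-major axis a = (r_p + r_a)/2 = 2.7420×10⁵ km = 2.742×10⁸ m.
Vis-viva: v² = μ(2/r − 1/a) = 1.267×10¹⁷ × (4.464×10⁻⁹ − 3.647×10⁻⁹) = 1.036×10⁸ m²/s².
v = 10180 m/s = 10.18 km/s.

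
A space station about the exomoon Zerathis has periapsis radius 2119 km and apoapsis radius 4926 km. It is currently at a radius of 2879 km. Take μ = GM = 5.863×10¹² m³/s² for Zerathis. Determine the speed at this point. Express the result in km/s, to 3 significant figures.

Semi-major axis a = (r_p + r_a)/2 = 3522.5 km = 3.522×10⁶ m.
Vis-viva: v² = μ(2/r − 1/a) = 5.863×10¹² × (6.947×10⁻⁷ − 2.839×10⁻⁷) = 2.408×10⁶ m²/s².
v = 1552 m/s = 1.552 km/s.

v ≈ 1.55 km/s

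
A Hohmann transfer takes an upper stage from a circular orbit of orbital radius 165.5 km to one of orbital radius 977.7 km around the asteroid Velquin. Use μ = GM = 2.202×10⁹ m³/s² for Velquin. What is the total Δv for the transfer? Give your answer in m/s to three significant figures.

Δv_total ≈ 57.4 m/s

r₁ = 165.5 km = 1.655×10⁵ m.
r₂ = 977.7 km = 9.777×10⁵ m.
Transfer ellipse a_t = (r₁ + r₂)/2 = 5.716×10⁵ m.
At r₁: circular v_c1 = √(μ/r₁) = 115.3 m/s; transfer-periapsis v_p = √[μ(2/r₁ − 1/a_t)] = 150.9 m/s.
Δv₁ = v_p − v_c1 = 35.51 m/s.
At r₂: circular v_c2 = √(μ/r₂) = 47.46 m/s; transfer-apoapsis v_a = √[μ(2/r₂ − 1/a_t)] = 25.54 m/s.
Δv₂ = v_c2 − v_a = 21.92 m/s.
Total Δv = Δv₁ + Δv₂ = 57.43 m/s.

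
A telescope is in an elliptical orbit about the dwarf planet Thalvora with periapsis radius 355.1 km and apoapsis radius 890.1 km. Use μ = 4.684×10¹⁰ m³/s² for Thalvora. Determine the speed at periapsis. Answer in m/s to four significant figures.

v ≈ 434.3 m/s

Semi-major axis a = (r_p + r_a)/2 = 622.60 km = 6.226×10⁵ m.
Vis-viva: v² = μ(2/r − 1/a) = 4.684×10¹⁰ × (5.632×10⁻⁶ − 1.606×10⁻⁶) = 1.886×10⁵ m²/s².
v = 434.3 m/s.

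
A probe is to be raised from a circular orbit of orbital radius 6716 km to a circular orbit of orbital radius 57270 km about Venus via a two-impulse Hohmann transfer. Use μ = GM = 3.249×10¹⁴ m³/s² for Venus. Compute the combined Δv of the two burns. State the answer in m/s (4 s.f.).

r₁ = 6716 km = 6.716×10⁶ m.
r₂ = 57270 km = 5.727×10⁷ m.
Transfer ellipse a_t = (r₁ + r₂)/2 = 3.199×10⁷ m.
At r₁: circular v_c1 = √(μ/r₁) = 6955 m/s; transfer-periapsis v_p = √[μ(2/r₁ − 1/a_t)] = 9306 m/s.
Δv₁ = v_p − v_c1 = 2350 m/s.
At r₂: circular v_c2 = √(μ/r₂) = 2382 m/s; transfer-apoapsis v_a = √[μ(2/r₂ − 1/a_t)] = 1091 m/s.
Δv₂ = v_c2 − v_a = 1291 m/s.
Total Δv = Δv₁ + Δv₂ = 3641 m/s.

Δv_total ≈ 3641 m/s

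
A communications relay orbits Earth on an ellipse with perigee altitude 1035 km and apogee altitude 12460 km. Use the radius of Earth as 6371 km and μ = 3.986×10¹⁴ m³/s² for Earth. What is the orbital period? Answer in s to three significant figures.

r_p = 6371 + 1035 = 7406.0 km = 7.4060×10⁶ m.
r_a = 6371 + 12460 = 18831 km = 1.8831×10⁷ m.
Semi-major axis a = (r_p + r_a)/2 = (7406.0 + 18831)/2 = 13118 km = 1.312×10⁷ m.
By Kepler's third law T = 2π√(a³/μ) = 2π × 2.380×10³ = 1.495×10⁴ s.

T ≈ 15000 s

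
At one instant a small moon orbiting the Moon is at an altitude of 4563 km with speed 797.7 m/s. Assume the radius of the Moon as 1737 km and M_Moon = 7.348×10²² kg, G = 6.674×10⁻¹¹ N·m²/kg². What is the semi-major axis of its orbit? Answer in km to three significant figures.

μ = GM = 6.674×10⁻¹¹ × 7.348×10²² = 4.904×10¹² m³/s².
r = 1737 + 4563 = 6300.0 km = 6.300×10⁶ m.
Specific orbital energy ε = v²/2 − μ/r = (797.7)²/2 − 4.904×10¹²/6.300×10⁶ = -4.603×10⁵ J/kg.
Since ε = −μ/(2a), a = −μ/(2ε) = 5.327×10⁶ m = 5327.5 km.

a ≈ 5330 km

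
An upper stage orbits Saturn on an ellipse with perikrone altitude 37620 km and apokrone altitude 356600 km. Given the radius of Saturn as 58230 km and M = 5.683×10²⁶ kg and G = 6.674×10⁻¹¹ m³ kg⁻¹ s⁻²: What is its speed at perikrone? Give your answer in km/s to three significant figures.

v ≈ 25.4 km/s

μ = GM = 6.674×10⁻¹¹ × 5.683×10²⁶ = 3.793×10¹⁶ m³/s².
r_p = 58230 + 37620 = 95850 km = 9.5850×10⁷ m.
r_a = 58230 + 356600 = 414830 km = 4.1483×10⁸ m.
Semi-major axis a = (r_p + r_a)/2 = 2.5534×10⁵ km = 2.553×10⁸ m.
Vis-viva: v² = μ(2/r − 1/a) = 3.793×10¹⁶ × (2.087×10⁻⁸ − 3.916×10⁻⁹) = 6.429×10⁸ m²/s².
v = 25350 m/s = 25.35 km/s.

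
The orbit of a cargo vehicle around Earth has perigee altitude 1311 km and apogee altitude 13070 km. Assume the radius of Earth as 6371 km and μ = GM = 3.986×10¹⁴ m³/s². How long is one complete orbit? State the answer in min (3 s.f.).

r_p = 6371 + 1311 = 7682.0 km = 7.6820×10⁶ m.
r_a = 6371 + 13070 = 19441 km = 1.9441×10⁷ m.
Semi-major axis a = (r_p + r_a)/2 = (7682.0 + 19441)/2 = 13562 km = 1.356×10⁷ m.
By Kepler's third law T = 2π√(a³/μ) = 2π × 2.501×10³ = 1.572×10⁴ s.
= 262.0 min.

T ≈ 262 min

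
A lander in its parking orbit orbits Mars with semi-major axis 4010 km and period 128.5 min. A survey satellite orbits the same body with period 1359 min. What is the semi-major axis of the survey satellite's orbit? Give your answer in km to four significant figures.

a₂ ≈ 19320 km

Kepler's third law: a³ ∝ T², so a₂ = a₁ (T₂/T₁)^(2/3).
T₂/T₁ = 10.58, (T₂/T₁)^(2/3) = 4.818.
a₂ = 4010 × 4.818 = 19320 km.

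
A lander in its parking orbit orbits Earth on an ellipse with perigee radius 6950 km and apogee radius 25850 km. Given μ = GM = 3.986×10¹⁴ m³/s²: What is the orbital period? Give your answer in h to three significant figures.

T ≈ 5.81 h

Semi-major axis a = (r_p + r_a)/2 = (6950.0 + 25850)/2 = 16400 km = 1.640×10⁷ m.
By Kepler's third law T = 2π√(a³/μ) = 2π × 3.327×10³ = 2.090×10⁴ s.
= 5.806 h.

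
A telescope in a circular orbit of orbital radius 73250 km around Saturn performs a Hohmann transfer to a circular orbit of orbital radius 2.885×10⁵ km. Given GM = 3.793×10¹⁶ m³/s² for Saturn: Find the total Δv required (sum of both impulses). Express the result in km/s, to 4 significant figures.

Δv_total ≈ 10.15 km/s

r₁ = 73250 km = 7.325×10⁷ m.
r₂ = 2.885×10⁵ km = 2.885×10⁸ m.
Transfer ellipse a_t = (r₁ + r₂)/2 = 1.809×10⁸ m.
At r₁: circular v_c1 = √(μ/r₁) = 22760 m/s; transfer-perikrone v_p = √[μ(2/r₁ − 1/a_t)] = 28740 m/s.
Δv₁ = v_p − v_c1 = 5983 m/s.
At r₂: circular v_c2 = √(μ/r₂) = 11470 m/s; transfer-apokrone v_a = √[μ(2/r₂ − 1/a_t)] = 7297 m/s.
Δv₂ = v_c2 − v_a = 4169 m/s.
Total Δv = Δv₁ + Δv₂ = 10150 m/s = 10.15 km/s.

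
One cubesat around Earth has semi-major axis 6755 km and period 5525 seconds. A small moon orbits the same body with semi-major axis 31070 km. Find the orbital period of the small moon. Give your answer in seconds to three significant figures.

T₂ ≈ 54500 seconds

Kepler's third law: T² ∝ a³, so T₂ = T₁ (a₂/a₁)^(3/2).
a₂/a₁ = 4.600, (a₂/a₁)^(3/2) = 9.864.
T₂ = 5525 × 9.864 = 54500 seconds.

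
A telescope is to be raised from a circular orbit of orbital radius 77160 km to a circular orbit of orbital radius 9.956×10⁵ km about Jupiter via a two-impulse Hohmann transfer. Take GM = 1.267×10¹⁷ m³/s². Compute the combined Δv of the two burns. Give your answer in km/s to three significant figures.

r₁ = 77160 km = 7.716×10⁷ m.
r₂ = 9.956×10⁵ km = 9.956×10⁸ m.
Transfer ellipse a_t = (r₁ + r₂)/2 = 5.364×10⁸ m.
At r₁: circular v_c1 = √(μ/r₁) = 40520 m/s; transfer-perijove v_p = √[μ(2/r₁ − 1/a_t)] = 55210 m/s.
Δv₁ = v_p − v_c1 = 14690 m/s.
At r₂: circular v_c2 = √(μ/r₂) = 11280 m/s; transfer-apojove v_a = √[μ(2/r₂ − 1/a_t)] = 4279 m/s.
Δv₂ = v_c2 − v_a = 7002 m/s.
Total Δv = Δv₁ + Δv₂ = 21690 m/s = 21.69 km/s.

Δv_total ≈ 21.7 km/s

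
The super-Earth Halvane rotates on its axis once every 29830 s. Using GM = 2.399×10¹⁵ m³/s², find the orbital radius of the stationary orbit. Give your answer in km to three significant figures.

r_sync ≈ 37800 km

A synchronous orbit has period T, so by Kepler's third law a = (μT²/4π²)^(1/3).
μT²/4π² = 2.399×10¹⁵ × (2.983×10⁴)² / 39.48 = 5.407×10²² m³.
a = 3.781×10⁷ m = 37815 km.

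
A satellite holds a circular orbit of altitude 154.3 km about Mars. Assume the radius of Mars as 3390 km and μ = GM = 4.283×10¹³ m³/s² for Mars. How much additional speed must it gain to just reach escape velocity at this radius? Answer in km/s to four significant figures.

Δv ≈ 1.440 km/s

r = 3390 + 154.3 = 3544.3 km = 3.5443×10⁶ m.
Circular speed v_c = √(μ/r) = 3476 m/s.
Escape speed v_esc = √(2μ/r) = √2 × v_c = 4916 m/s.
Δv = v_esc − v_c = 1440 m/s = 1.440 km/s.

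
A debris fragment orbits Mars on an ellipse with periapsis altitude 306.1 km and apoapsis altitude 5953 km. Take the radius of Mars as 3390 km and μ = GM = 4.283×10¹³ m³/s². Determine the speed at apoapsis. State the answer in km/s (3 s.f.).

v ≈ 1.61 km/s

r_p = 3390 + 306.1 = 3696.1 km = 3.6961×10⁶ m.
r_a = 3390 + 5953 = 9343.0 km = 9.3430×10⁶ m.
Semi-major axis a = (r_p + r_a)/2 = 6519.6 km = 6.520×10⁶ m.
Vis-viva: v² = μ(2/r − 1/a) = 4.283×10¹³ × (2.141×10⁻⁷ − 1.534×10⁻⁷) = 2.599×10⁶ m²/s².
v = 1612 m/s = 1.612 km/s.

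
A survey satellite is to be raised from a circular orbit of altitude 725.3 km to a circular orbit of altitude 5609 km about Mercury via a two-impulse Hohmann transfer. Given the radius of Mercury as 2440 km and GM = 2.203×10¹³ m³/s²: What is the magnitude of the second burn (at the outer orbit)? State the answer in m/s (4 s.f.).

r₁ = 2440 + 725.3 = 3165.3 km = 3.1653×10⁶ m.
r₂ = 2440 + 5609 = 8049.0 km = 8.0490×10⁶ m.
Transfer ellipse a_t = (r₁ + r₂)/2 = 5.607×10⁶ m.
At r₁: circular v_c1 = √(μ/r₁) = 2638 m/s; transfer-periherm v_p = √[μ(2/r₁ − 1/a_t)] = 3161 m/s.
At r₂: circular v_c2 = √(μ/r₂) = 1654 m/s; transfer-apoherm v_a = √[μ(2/r₂ − 1/a_t)] = 1243 m/s.
Δv₂ = v_c2 − v_a = 411.4 m/s.

Δv ≈ 411.4 m/s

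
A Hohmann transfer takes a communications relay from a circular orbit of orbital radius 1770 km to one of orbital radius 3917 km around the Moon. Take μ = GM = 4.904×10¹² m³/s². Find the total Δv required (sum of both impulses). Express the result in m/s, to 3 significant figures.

r₁ = 1770 km = 1.770×10⁶ m.
r₂ = 3917 km = 3.917×10⁶ m.
Transfer ellipse a_t = (r₁ + r₂)/2 = 2.844×10⁶ m.
At r₁: circular v_c1 = √(μ/r₁) = 1665 m/s; transfer-perilune v_p = √[μ(2/r₁ − 1/a_t)] = 1954 m/s.
Δv₁ = v_p − v_c1 = 289.1 m/s.
At r₂: circular v_c2 = √(μ/r₂) = 1119 m/s; transfer-apolune v_a = √[μ(2/r₂ − 1/a_t)] = 882.8 m/s.
Δv₂ = v_c2 − v_a = 236.1 m/s.
Total Δv = Δv₁ + Δv₂ = 525.2 m/s.

Δv_total ≈ 525 m/s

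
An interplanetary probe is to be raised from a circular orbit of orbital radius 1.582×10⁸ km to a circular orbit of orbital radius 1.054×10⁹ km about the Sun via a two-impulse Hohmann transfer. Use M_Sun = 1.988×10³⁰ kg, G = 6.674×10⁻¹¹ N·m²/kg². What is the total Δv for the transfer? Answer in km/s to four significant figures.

Δv_total ≈ 14.72 km/s

μ = GM = 6.674×10⁻¹¹ × 1.988×10³⁰ = 1.327×10²⁰ m³/s².
r₁ = 1.582×10⁸ km = 1.582×10¹¹ m.
r₂ = 1.054×10⁹ km = 1.054×10¹² m.
Transfer ellipse a_t = (r₁ + r₂)/2 = 6.061×10¹¹ m.
At r₁: circular v_c1 = √(μ/r₁) = 28960 m/s; transfer-perihelion v_p = √[μ(2/r₁ − 1/a_t)] = 38190 m/s.
Δv₁ = v_p − v_c1 = 9230 m/s.
At r₂: circular v_c2 = √(μ/r₂) = 11220 m/s; transfer-aphelion v_a = √[μ(2/r₂ − 1/a_t)] = 5732 m/s.
Δv₂ = v_c2 − v_a = 5488 m/s.
Total Δv = Δv₁ + Δv₂ = 14720 m/s = 14.72 km/s.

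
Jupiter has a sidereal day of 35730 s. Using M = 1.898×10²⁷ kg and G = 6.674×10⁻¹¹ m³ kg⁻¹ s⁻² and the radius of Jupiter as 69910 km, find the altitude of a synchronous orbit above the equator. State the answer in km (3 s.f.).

h_sync ≈ 90100 km

μ = GM = 6.674×10⁻¹¹ × 1.898×10²⁷ = 1.267×10¹⁷ m³/s².
A synchronous orbit has period T, so by Kepler's third law a = (μT²/4π²)^(1/3).
μT²/4π² = 1.267×10¹⁷ × (3.573×10⁴)² / 39.48 = 4.096×10²⁴ m³.
a = 1.600×10⁸ m = 1.6000×10⁵ km.
Altitude h = a − R = 1.6000×10⁵ − 69910 = 90094 km.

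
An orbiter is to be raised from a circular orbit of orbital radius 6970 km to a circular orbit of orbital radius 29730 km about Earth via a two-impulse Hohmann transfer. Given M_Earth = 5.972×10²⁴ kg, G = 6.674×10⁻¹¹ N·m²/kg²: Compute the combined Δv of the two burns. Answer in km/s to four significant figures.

Δv_total ≈ 3.468 km/s

μ = GM = 6.674×10⁻¹¹ × 5.972×10²⁴ = 3.986×10¹⁴ m³/s².
r₁ = 6970 km = 6.970×10⁶ m.
r₂ = 29730 km = 2.973×10⁷ m.
Transfer ellipse a_t = (r₁ + r₂)/2 = 1.835×10⁷ m.
At r₁: circular v_c1 = √(μ/r₁) = 7562 m/s; transfer-perigee v_p = √[μ(2/r₁ − 1/a_t)] = 9625 m/s.
Δv₁ = v_p − v_c1 = 2063 m/s.
At r₂: circular v_c2 = √(μ/r₂) = 3661 m/s; transfer-apogee v_a = √[μ(2/r₂ − 1/a_t)] = 2257 m/s.
Δv₂ = v_c2 − v_a = 1405 m/s.
Total Δv = Δv₁ + Δv₂ = 3468 m/s = 3.468 km/s.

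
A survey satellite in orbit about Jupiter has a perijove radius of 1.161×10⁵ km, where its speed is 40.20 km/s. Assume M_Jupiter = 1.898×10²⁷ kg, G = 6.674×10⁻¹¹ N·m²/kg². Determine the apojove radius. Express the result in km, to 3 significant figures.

apojove radius ≈ 3.31×10⁵ km

μ = GM = 6.674×10⁻¹¹ × 1.898×10²⁷ = 1.267×10¹⁷ m³/s².
r_p = 1.161×10⁸ m.
Specific energy ε = v²/2 − μ/r = -2.830×10⁸ J/kg, so a = −μ/(2ε) = 2.238×10⁸ m.
The apsides satisfy r_p + r_a = 2a, so the apojove radius is 2a − r_p = 3.314×10⁸ m = 3.3144×10⁵ km.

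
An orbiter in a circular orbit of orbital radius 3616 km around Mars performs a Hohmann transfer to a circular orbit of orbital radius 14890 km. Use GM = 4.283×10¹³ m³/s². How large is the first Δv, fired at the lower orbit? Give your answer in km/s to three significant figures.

r₁ = 3616 km = 3.616×10⁶ m.
r₂ = 14890 km = 1.489×10⁷ m.
Transfer ellipse a_t = (r₁ + r₂)/2 = 9.253×10⁶ m.
At r₁: circular v_c1 = √(μ/r₁) = 3442 m/s; transfer-periapsis v_p = √[μ(2/r₁ − 1/a_t)] = 4366 m/s.
Δv₁ = v_p − v_c1 = 924.2 m/s.
= 0.9242 km/s.

Δv ≈ 0.924 km/s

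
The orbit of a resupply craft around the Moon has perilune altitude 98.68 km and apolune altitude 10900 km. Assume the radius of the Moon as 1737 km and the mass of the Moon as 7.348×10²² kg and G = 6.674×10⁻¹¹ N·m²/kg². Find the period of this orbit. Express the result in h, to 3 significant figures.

μ = GM = 6.674×10⁻¹¹ × 7.348×10²² = 4.904×10¹² m³/s².
r_p = 1737 + 98.68 = 1835.7 km = 1.8357×10⁶ m.
r_a = 1737 + 10900 = 12637 km = 1.2637×10⁷ m.
Semi-major axis a = (r_p + r_a)/2 = (1835.7 + 12637)/2 = 7236.3 km = 7.236×10⁶ m.
By Kepler's third law T = 2π√(a³/μ) = 2π × 8.790×10³ = 5.523×10⁴ s.
= 15.34 h.

T ≈ 15.3 h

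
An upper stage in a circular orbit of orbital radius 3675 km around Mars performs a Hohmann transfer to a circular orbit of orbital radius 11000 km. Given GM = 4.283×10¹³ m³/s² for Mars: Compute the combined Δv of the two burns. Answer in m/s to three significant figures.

r₁ = 3675 km = 3.675×10⁶ m.
r₂ = 11000 km = 1.100×10⁷ m.
Transfer ellipse a_t = (r₁ + r₂)/2 = 7.338×10⁶ m.
At r₁: circular v_c1 = √(μ/r₁) = 3414 m/s; transfer-periapsis v_p = √[μ(2/r₁ − 1/a_t)] = 4180 m/s.
Δv₁ = v_p − v_c1 = 766.1 m/s.
At r₂: circular v_c2 = √(μ/r₂) = 1973 m/s; transfer-apoapsis v_a = √[μ(2/r₂ − 1/a_t)] = 1396 m/s.
Δv₂ = v_c2 − v_a = 576.8 m/s.
Total Δv = Δv₁ + Δv₂ = 1343 m/s.

Δv_total ≈ 1340 m/s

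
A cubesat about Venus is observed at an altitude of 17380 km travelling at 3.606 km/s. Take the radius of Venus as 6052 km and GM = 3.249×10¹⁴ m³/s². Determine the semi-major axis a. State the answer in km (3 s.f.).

a ≈ 22100 km

r = 6052 + 17380 = 23432 km = 2.343×10⁷ m.
Vis-viva rearranged: 1/a = 2/r − v²/μ = 8.535×10⁻⁸ − 4.002×10⁻⁸ = 4.533×10⁻⁸ m⁻¹.
a = 2.206×10⁷ m = 22060 km.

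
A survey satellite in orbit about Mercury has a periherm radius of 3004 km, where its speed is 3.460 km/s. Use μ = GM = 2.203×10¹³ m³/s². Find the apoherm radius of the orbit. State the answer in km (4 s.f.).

apoherm radius ≈ 13340 km

r_p = 3.004×10⁶ m.
Specific energy ε = v²/2 − μ/r = -1.348×10⁶ J/kg, so a = −μ/(2ε) = 8.173×10⁶ m.
The apsides satisfy r_p + r_a = 2a, so the apoherm radius is 2a − r_p = 1.334×10⁷ m = 13342 km.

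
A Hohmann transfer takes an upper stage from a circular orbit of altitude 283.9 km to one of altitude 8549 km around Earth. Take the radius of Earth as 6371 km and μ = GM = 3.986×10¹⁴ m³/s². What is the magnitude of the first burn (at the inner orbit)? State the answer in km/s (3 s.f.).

Δv ≈ 1.36 km/s

r₁ = 6371 + 283.9 = 6654.9 km = 6.6549×10⁶ m.
r₂ = 6371 + 8549 = 14920 km = 1.4920×10⁷ m.
Transfer ellipse a_t = (r₁ + r₂)/2 = 1.079×10⁷ m.
At r₁: circular v_c1 = √(μ/r₁) = 7739 m/s; transfer-perigee v_p = √[μ(2/r₁ − 1/a_t)] = 9102 m/s.
Δv₁ = v_p − v_c1 = 1362 m/s.
= 1.362 km/s.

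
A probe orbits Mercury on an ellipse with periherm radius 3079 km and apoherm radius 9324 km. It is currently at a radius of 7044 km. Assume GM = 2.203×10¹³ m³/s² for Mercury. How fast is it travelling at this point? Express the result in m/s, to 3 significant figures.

Semi-major axis a = (r_p + r_a)/2 = 6201.5 km = 6.202×10⁶ m.
Vis-viva: v² = μ(2/r − 1/a) = 2.203×10¹³ × (2.839×10⁻⁷ − 1.613×10⁻⁷) = 2.703×10⁶ m²/s².
v = 1644 m/s.

v ≈ 1640 m/s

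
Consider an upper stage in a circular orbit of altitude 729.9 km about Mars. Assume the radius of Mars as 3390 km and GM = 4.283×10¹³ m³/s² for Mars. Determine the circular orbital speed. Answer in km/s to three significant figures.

v ≈ 3.22 km/s

r = 3390 + 729.9 = 4119.9 km = 4.1199×10⁶ m.
For a circular orbit v = √(μ/r) = √(4.283×10¹³ / 4.120×10⁶) = √(1.040×10⁷) = 3224 m/s.
That is 3.224 km/s.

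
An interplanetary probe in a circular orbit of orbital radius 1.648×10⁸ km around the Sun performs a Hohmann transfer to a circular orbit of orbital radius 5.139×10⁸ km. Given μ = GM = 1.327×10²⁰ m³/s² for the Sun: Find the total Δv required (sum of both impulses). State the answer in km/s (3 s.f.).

r₁ = 1.648×10⁸ km = 1.648×10¹¹ m.
r₂ = 5.139×10⁸ km = 5.139×10¹¹ m.
Transfer ellipse a_t = (r₁ + r₂)/2 = 3.394×10¹¹ m.
At r₁: circular v_c1 = √(μ/r₁) = 28380 m/s; transfer-perihelion v_p = √[μ(2/r₁ − 1/a_t)] = 34920 m/s.
Δv₁ = v_p − v_c1 = 6543 m/s.
At r₂: circular v_c2 = √(μ/r₂) = 16070 m/s; transfer-aphelion v_a = √[μ(2/r₂ − 1/a_t)] = 11200 m/s.
Δv₂ = v_c2 − v_a = 4871 m/s.
Total Δv = Δv₁ + Δv₂ = 11410 m/s = 11.41 km/s.

Δv_total ≈ 11.4 km/s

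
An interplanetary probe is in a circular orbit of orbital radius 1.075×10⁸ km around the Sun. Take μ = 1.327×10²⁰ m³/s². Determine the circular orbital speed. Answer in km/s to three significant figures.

r = 1.075×10⁸ km = 1.075×10¹¹ m.
For a circular orbit v = √(μ/r) = √(1.327×10²⁰ / 1.075×10¹¹) = √(1.234×10⁹) = 35130 m/s.
That is 35.13 km/s.

v ≈ 35.1 km/s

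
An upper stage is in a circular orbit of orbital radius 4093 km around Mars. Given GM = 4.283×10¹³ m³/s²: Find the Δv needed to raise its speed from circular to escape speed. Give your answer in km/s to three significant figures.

Δv ≈ 1.34 km/s

r = 4093 km = 4.093×10⁶ m.
Circular speed v_c = √(μ/r) = 3235 m/s.
Escape speed v_esc = √(2μ/r) = √2 × v_c = 4575 m/s.
Δv = v_esc − v_c = 1340 m/s = 1.340 km/s.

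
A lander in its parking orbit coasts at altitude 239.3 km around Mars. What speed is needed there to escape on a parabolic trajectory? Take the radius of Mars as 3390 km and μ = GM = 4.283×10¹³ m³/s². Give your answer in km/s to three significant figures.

r = 3390 + 239.3 = 3629.3 km = 3.6293×10⁶ m.
Escape speed v_esc = √(2μ/r) = √(2 × 4.283×10¹³ / 3.629×10⁶) = √(2.360×10⁷) = 4858 m/s.
= 4.858 km/s.

v_esc ≈ 4.86 km/s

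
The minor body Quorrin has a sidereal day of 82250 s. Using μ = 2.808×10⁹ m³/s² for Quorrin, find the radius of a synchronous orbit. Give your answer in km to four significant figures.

A synchronous orbit has period T, so by Kepler's third law a = (μT²/4π²)^(1/3).
μT²/4π² = 2.808×10⁹ × (8.225×10⁴)² / 39.48 = 4.812×10¹⁷ m³.
a = 7.836×10⁵ m = 783.62 km.

r_sync ≈ 783.6 km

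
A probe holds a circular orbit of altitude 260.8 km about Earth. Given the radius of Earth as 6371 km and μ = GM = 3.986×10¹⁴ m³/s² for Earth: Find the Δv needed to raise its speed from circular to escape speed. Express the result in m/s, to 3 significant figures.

Δv ≈ 3210 m/s

r = 6371 + 260.8 = 6631.8 km = 6.6318×10⁶ m.
Circular speed v_c = √(μ/r) = 7753 m/s.
Escape speed v_esc = √(2μ/r) = √2 × v_c = 10960 m/s.
Δv = v_esc − v_c = 3211 m/s.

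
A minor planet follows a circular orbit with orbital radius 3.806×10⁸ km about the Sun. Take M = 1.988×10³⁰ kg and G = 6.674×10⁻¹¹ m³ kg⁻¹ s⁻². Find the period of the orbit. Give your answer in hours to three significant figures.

μ = GM = 6.674×10⁻¹¹ × 1.988×10³⁰ = 1.327×10²⁰ m³/s².
r = 3.806×10⁸ km = 3.806×10¹¹ m.
Kepler's third law: T = 2π√(r³/μ) = 2π√((3.806×10¹¹)³ / 1.327×10²⁰).
r³/μ = 4.155×10¹⁴ s², so T = 2π × 2.038×10⁷ = 1.281×10⁸ s.
Converting: 1.281×10⁸ s ÷ 3600 = 35580 hours.

T ≈ 35600 hours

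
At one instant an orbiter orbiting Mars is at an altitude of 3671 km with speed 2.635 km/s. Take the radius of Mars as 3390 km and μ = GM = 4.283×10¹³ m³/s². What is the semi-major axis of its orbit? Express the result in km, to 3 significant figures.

a ≈ 8260 km

r = 3390 + 3671 = 7061.0 km = 7.061×10⁶ m.
Specific orbital energy ε = v²/2 − μ/r = (2635)²/2 − 4.283×10¹³/7.061×10⁶ = -2.594×10⁶ J/kg.
Since ε = −μ/(2a), a = −μ/(2ε) = 8.255×10⁶ m = 8255.3 km.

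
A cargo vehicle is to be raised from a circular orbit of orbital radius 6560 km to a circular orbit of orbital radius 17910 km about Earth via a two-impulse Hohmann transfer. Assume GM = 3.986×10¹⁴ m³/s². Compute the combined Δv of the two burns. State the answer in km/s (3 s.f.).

Δv_total ≈ 2.90 km/s

r₁ = 6560 km = 6.560×10⁶ m.
r₂ = 17910 km = 1.791×10⁷ m.
Transfer ellipse a_t = (r₁ + r₂)/2 = 1.224×10⁷ m.
At r₁: circular v_c1 = √(μ/r₁) = 7795 m/s; transfer-perigee v_p = √[μ(2/r₁ − 1/a_t)] = 9431 m/s.
Δv₁ = v_p − v_c1 = 1636 m/s.
At r₂: circular v_c2 = √(μ/r₂) = 4718 m/s; transfer-apogee v_a = √[μ(2/r₂ − 1/a_t)] = 3454 m/s.
Δv₂ = v_c2 − v_a = 1263 m/s.
Total Δv = Δv₁ + Δv₂ = 2899 m/s = 2.899 km/s.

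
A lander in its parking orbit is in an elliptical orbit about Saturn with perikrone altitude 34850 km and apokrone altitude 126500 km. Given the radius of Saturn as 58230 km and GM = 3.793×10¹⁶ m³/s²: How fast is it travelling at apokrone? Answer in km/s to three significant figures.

r_p = 58230 + 34850 = 93080 km = 9.3080×10⁷ m.
r_a = 58230 + 126500 = 184730 km = 1.8473×10⁸ m.
Semi-major axis a = (r_p + r_a)/2 = 1.3890×10⁵ km = 1.389×10⁸ m.
Vis-viva: v² = μ(2/r − 1/a) = 3.793×10¹⁶ × (1.083×10⁻⁸ − 7.199×10⁻⁹) = 1.376×10⁸ m²/s².
v = 11730 m/s = 11.73 km/s.

v ≈ 11.7 km/s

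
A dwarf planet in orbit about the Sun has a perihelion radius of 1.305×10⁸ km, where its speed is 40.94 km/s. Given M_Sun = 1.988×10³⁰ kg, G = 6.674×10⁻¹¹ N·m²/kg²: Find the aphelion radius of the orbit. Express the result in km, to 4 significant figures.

μ = GM = 6.674×10⁻¹¹ × 1.988×10³⁰ = 1.327×10²⁰ m³/s².
r_p = 1.305×10¹¹ m.
Specific energy ε = v²/2 − μ/r = -1.787×10⁸ J/kg, so a = −μ/(2ε) = 3.713×10¹¹ m.
The apsides satisfy r_p + r_a = 2a, so the aphelion radius is 2a − r_p = 6.121×10¹¹ m = 6.1215×10⁸ km.

aphelion radius ≈ 6.121×10⁸ km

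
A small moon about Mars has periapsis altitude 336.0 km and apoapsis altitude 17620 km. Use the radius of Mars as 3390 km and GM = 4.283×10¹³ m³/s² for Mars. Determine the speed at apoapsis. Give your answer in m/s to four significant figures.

v ≈ 783.7 m/s

r_p = 3390 + 336.0 = 3726.0 km = 3.7260×10⁶ m.
r_a = 3390 + 17620 = 21010 km = 2.1010×10⁷ m.
Semi-major axis a = (r_p + r_a)/2 = 12368 km = 1.237×10⁷ m.
Vis-viva: v² = μ(2/r − 1/a) = 4.283×10¹³ × (9.519×10⁻⁸ − 8.085×10⁻⁸) = 6.141×10⁵ m²/s².
v = 783.7 m/s.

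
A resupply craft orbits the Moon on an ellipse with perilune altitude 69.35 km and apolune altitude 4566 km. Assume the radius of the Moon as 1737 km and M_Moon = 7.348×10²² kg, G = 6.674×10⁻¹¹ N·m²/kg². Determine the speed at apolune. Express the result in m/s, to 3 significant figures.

v ≈ 589 m/s

μ = GM = 6.674×10⁻¹¹ × 7.348×10²² = 4.904×10¹² m³/s².
r_p = 1737 + 69.35 = 1806.3 km = 1.8064×10⁶ m.
r_a = 1737 + 4566 = 6303.0 km = 6.3030×10⁶ m.
Semi-major axis a = (r_p + r_a)/2 = 4054.7 km = 4.055×10⁶ m.
Vis-viva: v² = μ(2/r − 1/a) = 4.904×10¹² × (3.173×10⁻⁷ − 2.466×10⁻⁷) = 3.466×10⁵ m²/s².
v = 588.7 m/s.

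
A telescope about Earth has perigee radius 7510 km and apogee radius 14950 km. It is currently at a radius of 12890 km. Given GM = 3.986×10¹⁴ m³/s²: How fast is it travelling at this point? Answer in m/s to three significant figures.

v ≈ 5130 m/s

Semi-major axis a = (r_p + r_a)/2 = 11230 km = 1.123×10⁷ m.
Vis-viva: v² = μ(2/r − 1/a) = 3.986×10¹⁴ × (1.552×10⁻⁷ − 8.905×10⁻⁸) = 2.635×10⁷ m²/s².
v = 5133 m/s.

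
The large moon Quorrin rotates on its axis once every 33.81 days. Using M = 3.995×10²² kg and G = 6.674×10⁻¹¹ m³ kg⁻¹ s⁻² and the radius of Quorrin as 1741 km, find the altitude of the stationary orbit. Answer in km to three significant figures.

μ = GM = 6.674×10⁻¹¹ × 3.995×10²² = 2.666×10¹² m³/s².
T = 33.81 days = 2.921×10⁶ s.
A synchronous orbit has period T, so by Kepler's third law a = (μT²/4π²)^(1/3).
μT²/4π² = 2.666×10¹² × (2.921×10⁶)² / 39.48 = 5.763×10²³ m³.
a = 8.322×10⁷ m = 83219 km.
Altitude h = a − R = 83219 − 1741 = 81478 km.

h_sync ≈ 81500 km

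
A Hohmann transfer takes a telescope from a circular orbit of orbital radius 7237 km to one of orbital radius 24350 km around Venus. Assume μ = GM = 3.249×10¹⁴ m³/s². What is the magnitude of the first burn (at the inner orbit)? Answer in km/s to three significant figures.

r₁ = 7237 km = 7.237×10⁶ m.
r₂ = 24350 km = 2.435×10⁷ m.
Transfer ellipse a_t = (r₁ + r₂)/2 = 1.579×10⁷ m.
At r₁: circular v_c1 = √(μ/r₁) = 6700 m/s; transfer-periapsis v_p = √[μ(2/r₁ − 1/a_t)] = 8320 m/s.
Δv₁ = v_p − v_c1 = 1619 m/s.
= 1.619 km/s.

Δv ≈ 1.62 km/s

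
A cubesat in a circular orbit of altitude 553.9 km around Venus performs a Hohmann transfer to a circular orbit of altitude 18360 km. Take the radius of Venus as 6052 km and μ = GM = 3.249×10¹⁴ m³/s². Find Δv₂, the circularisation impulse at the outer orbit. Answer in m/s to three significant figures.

Δv ≈ 1270 m/s

r₁ = 6052 + 553.9 = 6605.9 km = 6.6059×10⁶ m.
r₂ = 6052 + 18360 = 24412 km = 2.4412×10⁷ m.
Transfer ellipse a_t = (r₁ + r₂)/2 = 1.551×10⁷ m.
At r₁: circular v_c1 = √(μ/r₁) = 7013 m/s; transfer-periapsis v_p = √[μ(2/r₁ − 1/a_t)] = 8799 m/s.
At r₂: circular v_c2 = √(μ/r₂) = 3648 m/s; transfer-apoapsis v_a = √[μ(2/r₂ − 1/a_t)] = 2381 m/s.
Δv₂ = v_c2 − v_a = 1267 m/s.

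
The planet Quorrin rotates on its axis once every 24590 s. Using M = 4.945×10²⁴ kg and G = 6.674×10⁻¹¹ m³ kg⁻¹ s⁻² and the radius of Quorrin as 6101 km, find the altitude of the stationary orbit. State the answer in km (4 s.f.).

μ = GM = 6.674×10⁻¹¹ × 4.945×10²⁴ = 3.300×10¹⁴ m³/s².
A synchronous orbit has period T, so by Kepler's third law a = (μT²/4π²)^(1/3).
μT²/4π² = 3.300×10¹⁴ × (2.459×10⁴)² / 39.48 = 5.055×10²¹ m³.
a = 1.716×10⁷ m = 17162 km.
Altitude h = a − R = 17162 − 6101 = 11061 km.

h_sync ≈ 11060 km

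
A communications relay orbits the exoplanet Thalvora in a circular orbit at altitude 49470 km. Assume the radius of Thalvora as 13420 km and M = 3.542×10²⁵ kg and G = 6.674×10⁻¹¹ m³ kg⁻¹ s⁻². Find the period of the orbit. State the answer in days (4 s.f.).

μ = GM = 6.674×10⁻¹¹ × 3.542×10²⁵ = 2.364×10¹⁵ m³/s².
r = 13420 + 49470 = 62890 km = 6.2890×10⁷ m.
Kepler's third law: T = 2π√(r³/μ) = 2π√((6.289×10⁷)³ / 2.364×10¹⁵).
r³/μ = 1.052×10⁸ s², so T = 2π × 1.026×10⁴ = 6.445×10⁴ s.
Converting: 6.445×10⁴ s ÷ 86400 = 0.746 days.

T ≈ 0.746 days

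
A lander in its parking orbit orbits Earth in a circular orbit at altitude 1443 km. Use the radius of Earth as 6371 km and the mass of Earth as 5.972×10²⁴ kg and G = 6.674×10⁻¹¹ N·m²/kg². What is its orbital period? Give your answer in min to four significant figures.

μ = GM = 6.674×10⁻¹¹ × 5.972×10²⁴ = 3.986×10¹⁴ m³/s².
r = 6371 + 1443 = 7814.0 km = 7.8140×10⁶ m.
Kepler's third law: T = 2π√(r³/μ) = 2π√((7.814×10⁶)³ / 3.986×10¹⁴).
r³/μ = 1.197×10⁶ s², so T = 2π × 1.094×10³ = 6.874×10³ s.
Converting: 6.874×10³ s ÷ 60.00 = 114.6 min.

T ≈ 114.6 min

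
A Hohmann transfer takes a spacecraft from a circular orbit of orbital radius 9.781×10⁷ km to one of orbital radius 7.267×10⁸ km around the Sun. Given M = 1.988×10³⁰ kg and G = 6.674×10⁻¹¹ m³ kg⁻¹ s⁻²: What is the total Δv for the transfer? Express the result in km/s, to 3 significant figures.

μ = GM = 6.674×10⁻¹¹ × 1.988×10³⁰ = 1.327×10²⁰ m³/s².
r₁ = 9.781×10⁷ km = 9.781×10¹⁰ m.
r₂ = 7.267×10⁸ km = 7.267×10¹¹ m.
Transfer ellipse a_t = (r₁ + r₂)/2 = 4.123×10¹¹ m.
At r₁: circular v_c1 = √(μ/r₁) = 36830 m/s; transfer-perihelion v_p = √[μ(2/r₁ − 1/a_t)] = 48900 m/s.
Δv₁ = v_p − v_c1 = 12070 m/s.
At r₂: circular v_c2 = √(μ/r₂) = 13510 m/s; transfer-aphelion v_a = √[μ(2/r₂ − 1/a_t)] = 6582 m/s.
Δv₂ = v_c2 − v_a = 6931 m/s.
Total Δv = Δv₁ + Δv₂ = 19000 m/s = 19.00 km/s.

Δv_total ≈ 19.0 km/s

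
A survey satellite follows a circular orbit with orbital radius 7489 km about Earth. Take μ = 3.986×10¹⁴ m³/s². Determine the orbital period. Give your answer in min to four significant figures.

r = 7489 km = 7.489×10⁶ m.
Kepler's third law: T = 2π√(r³/μ) = 2π√((7.489×10⁶)³ / 3.986×10¹⁴).
r³/μ = 1.054×10⁶ s², so T = 2π × 1.027×10³ = 6.450×10³ s.
Converting: 6.450×10³ s ÷ 60.00 = 107.5 min.

T ≈ 107.5 min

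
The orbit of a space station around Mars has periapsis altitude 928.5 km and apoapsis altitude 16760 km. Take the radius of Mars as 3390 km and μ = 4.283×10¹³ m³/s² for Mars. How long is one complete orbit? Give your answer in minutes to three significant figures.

T ≈ 685 minutes

r_p = 3390 + 928.5 = 4318.5 km = 4.3185×10⁶ m.
r_a = 3390 + 16760 = 20150 km = 2.0150×10⁷ m.
Semi-major axis a = (r_p + r_a)/2 = (4318.5 + 20150)/2 = 12234 km = 1.223×10⁷ m.
By Kepler's third law T = 2π√(a³/μ) = 2π × 6.539×10³ = 4.108×10⁴ s.
= 684.7 minutes.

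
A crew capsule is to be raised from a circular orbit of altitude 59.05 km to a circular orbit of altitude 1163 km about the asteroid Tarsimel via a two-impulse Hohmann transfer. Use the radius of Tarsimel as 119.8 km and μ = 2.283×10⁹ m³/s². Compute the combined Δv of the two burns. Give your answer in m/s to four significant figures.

r₁ = 119.8 + 59.05 = 178.85 km = 1.7885×10⁵ m.
r₂ = 119.8 + 1163 = 1282.8 km = 1.2828×10⁶ m.
Transfer ellipse a_t = (r₁ + r₂)/2 = 7.308×10⁵ m.
At r₁: circular v_c1 = √(μ/r₁) = 113.0 m/s; transfer-periapsis v_p = √[μ(2/r₁ − 1/a_t)] = 149.7 m/s.
Δv₁ = v_p − v_c1 = 36.70 m/s.
At r₂: circular v_c2 = √(μ/r₂) = 42.19 m/s; transfer-apoapsis v_a = √[μ(2/r₂ − 1/a_t)] = 20.87 m/s.
Δv₂ = v_c2 − v_a = 21.32 m/s.
Total Δv = Δv₁ + Δv₂ = 58.02 m/s.

Δv_total ≈ 58.02 m/s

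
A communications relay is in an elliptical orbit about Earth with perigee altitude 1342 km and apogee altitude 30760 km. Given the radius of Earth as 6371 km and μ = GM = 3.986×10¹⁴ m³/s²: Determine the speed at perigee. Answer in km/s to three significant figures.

r_p = 6371 + 1342 = 7713.0 km = 7.7130×10⁶ m.
r_a = 6371 + 30760 = 37131 km = 3.7131×10⁷ m.
Semi-major axis a = (r_p + r_a)/2 = 22422 km = 2.242×10⁷ m.
Vis-viva: v² = μ(2/r − 1/a) = 3.986×10¹⁴ × (2.593×10⁻⁷ − 4.460×10⁻⁸) = 8.558×10⁷ m²/s².
v = 9251 m/s = 9.251 km/s.

v ≈ 9.25 km/s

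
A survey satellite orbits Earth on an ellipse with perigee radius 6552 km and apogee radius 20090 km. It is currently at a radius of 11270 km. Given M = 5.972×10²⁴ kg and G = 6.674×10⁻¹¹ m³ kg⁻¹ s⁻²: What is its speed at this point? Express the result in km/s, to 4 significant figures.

μ = GM = 6.674×10⁻¹¹ × 5.972×10²⁴ = 3.986×10¹⁴ m³/s².
Semi-major axis a = (r_p + r_a)/2 = 13321 km = 1.332×10⁷ m.
Vis-viva: v² = μ(2/r − 1/a) = 3.986×10¹⁴ × (1.775×10⁻⁷ − 7.507×10⁻⁸) = 4.081×10⁷ m²/s².
v = 6388 m/s = 6.388 km/s.

v ≈ 6.388 km/s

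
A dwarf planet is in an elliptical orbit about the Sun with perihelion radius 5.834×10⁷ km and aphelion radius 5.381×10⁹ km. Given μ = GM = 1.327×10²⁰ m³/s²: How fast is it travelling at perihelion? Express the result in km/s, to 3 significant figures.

Semi-major axis a = (r_p + r_a)/2 = 2.7197×10⁹ km = 2.720×10¹² m.
Vis-viva: v² = μ(2/r − 1/a) = 1.327×10²⁰ × (3.428×10⁻¹¹ − 3.677×10⁻¹³) = 4.500×10⁹ m²/s².
v = 67090 m/s = 67.09 km/s.

v ≈ 67.1 km/s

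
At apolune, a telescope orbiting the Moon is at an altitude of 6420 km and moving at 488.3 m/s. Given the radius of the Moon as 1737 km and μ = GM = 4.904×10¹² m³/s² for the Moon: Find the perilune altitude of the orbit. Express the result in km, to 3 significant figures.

r_a = 1737 + 6420 = 8157.0 km = 8.157×10⁶ m.
Specific energy ε = v²/2 − μ/r = -4.820×10⁵ J/kg, so a = −μ/(2ε) = 5.087×10⁶ m.
The apsides satisfy r_p + r_a = 2a, so the perilune radius is 2a − r_a = 2.018×10⁶ m = 2017.6 km.
Perilune altitude = 2017.6 − 1737 = 280.63 km.

perilune altitude ≈ 281 km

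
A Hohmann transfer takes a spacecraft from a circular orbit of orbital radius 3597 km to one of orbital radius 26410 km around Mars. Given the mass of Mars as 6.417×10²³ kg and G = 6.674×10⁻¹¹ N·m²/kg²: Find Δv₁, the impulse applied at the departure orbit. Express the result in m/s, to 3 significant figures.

μ = GM = 6.674×10⁻¹¹ × 6.417×10²³ = 4.283×10¹³ m³/s².
r₁ = 3597 km = 3.597×10⁶ m.
r₂ = 26410 km = 2.641×10⁷ m.
Transfer ellipse a_t = (r₁ + r₂)/2 = 1.500×10⁷ m.
At r₁: circular v_c1 = √(μ/r₁) = 3451 m/s; transfer-periapsis v_p = √[μ(2/r₁ − 1/a_t)] = 4578 m/s.
Δv₁ = v_p − v_c1 = 1127 m/s.

Δv ≈ 1130 m/s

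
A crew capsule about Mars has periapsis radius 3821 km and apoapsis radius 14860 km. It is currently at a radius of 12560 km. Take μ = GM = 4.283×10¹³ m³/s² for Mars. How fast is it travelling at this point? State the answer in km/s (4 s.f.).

v ≈ 1.495 km/s

Semi-major axis a = (r_p + r_a)/2 = 9340.5 km = 9.340×10⁶ m.
Vis-viva: v² = μ(2/r − 1/a) = 4.283×10¹³ × (1.592×10⁻⁷ − 1.071×10⁻⁷) = 2.235×10⁶ m²/s².
v = 1495 m/s = 1.495 km/s.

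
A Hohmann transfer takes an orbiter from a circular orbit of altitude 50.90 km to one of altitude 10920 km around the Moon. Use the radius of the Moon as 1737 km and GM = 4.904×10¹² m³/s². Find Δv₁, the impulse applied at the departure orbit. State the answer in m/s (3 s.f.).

r₁ = 1737 + 50.90 = 1787.9 km = 1.7879×10⁶ m.
r₂ = 1737 + 10920 = 12657 km = 1.2657×10⁷ m.
Transfer ellipse a_t = (r₁ + r₂)/2 = 7.222×10⁶ m.
At r₁: circular v_c1 = √(μ/r₁) = 1656 m/s; transfer-perilune v_p = √[μ(2/r₁ − 1/a_t)] = 2192 m/s.
Δv₁ = v_p − v_c1 = 536.3 m/s.

Δv ≈ 536 m/s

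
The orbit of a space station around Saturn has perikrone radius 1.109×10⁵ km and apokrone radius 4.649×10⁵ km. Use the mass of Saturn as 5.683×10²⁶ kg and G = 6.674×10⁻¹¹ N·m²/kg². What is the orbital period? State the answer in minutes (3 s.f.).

T ≈ 2630 minutes

μ = GM = 6.674×10⁻¹¹ × 5.683×10²⁶ = 3.793×10¹⁶ m³/s².
Semi-major axis a = (r_p + r_a)/2 = (1.1090×10⁵ + 4.6490×10⁵)/2 = 2.8790×10⁵ km = 2.879×10⁸ m.
By Kepler's third law T = 2π√(a³/μ) = 2π × 2.508×10⁴ = 1.576×10⁵ s.
= 2627 minutes.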